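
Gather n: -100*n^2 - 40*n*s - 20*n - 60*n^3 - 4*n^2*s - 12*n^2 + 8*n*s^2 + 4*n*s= -60*n^3 + n^2*(-4*s - 112) + n*(8*s^2 - 36*s - 20)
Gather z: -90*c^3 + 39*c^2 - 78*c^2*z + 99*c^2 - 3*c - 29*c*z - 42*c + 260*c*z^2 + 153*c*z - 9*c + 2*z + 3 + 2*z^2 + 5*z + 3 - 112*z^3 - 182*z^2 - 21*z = -90*c^3 + 138*c^2 - 54*c - 112*z^3 + z^2*(260*c - 180) + z*(-78*c^2 + 124*c - 14) + 6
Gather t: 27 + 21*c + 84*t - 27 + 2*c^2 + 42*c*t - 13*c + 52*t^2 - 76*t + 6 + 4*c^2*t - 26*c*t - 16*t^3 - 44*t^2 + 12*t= 2*c^2 + 8*c - 16*t^3 + 8*t^2 + t*(4*c^2 + 16*c + 20) + 6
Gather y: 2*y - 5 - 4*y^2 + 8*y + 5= -4*y^2 + 10*y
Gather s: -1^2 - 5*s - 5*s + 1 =-10*s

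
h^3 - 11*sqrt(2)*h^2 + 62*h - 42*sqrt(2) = (h - 7*sqrt(2))*(h - 3*sqrt(2))*(h - sqrt(2))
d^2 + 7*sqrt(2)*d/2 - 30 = (d - 5*sqrt(2)/2)*(d + 6*sqrt(2))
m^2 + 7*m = m*(m + 7)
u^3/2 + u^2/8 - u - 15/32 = (u/2 + 1/4)*(u - 3/2)*(u + 5/4)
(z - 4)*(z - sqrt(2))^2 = z^3 - 4*z^2 - 2*sqrt(2)*z^2 + 2*z + 8*sqrt(2)*z - 8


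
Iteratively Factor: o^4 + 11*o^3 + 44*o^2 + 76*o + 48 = (o + 3)*(o^3 + 8*o^2 + 20*o + 16) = (o + 2)*(o + 3)*(o^2 + 6*o + 8) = (o + 2)^2*(o + 3)*(o + 4)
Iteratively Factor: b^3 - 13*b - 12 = (b - 4)*(b^2 + 4*b + 3) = (b - 4)*(b + 3)*(b + 1)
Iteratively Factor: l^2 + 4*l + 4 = (l + 2)*(l + 2)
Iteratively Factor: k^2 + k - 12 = (k + 4)*(k - 3)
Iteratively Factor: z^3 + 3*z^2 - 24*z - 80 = (z + 4)*(z^2 - z - 20) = (z + 4)^2*(z - 5)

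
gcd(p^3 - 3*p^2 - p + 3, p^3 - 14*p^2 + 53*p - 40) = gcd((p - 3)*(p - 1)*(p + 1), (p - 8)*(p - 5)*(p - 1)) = p - 1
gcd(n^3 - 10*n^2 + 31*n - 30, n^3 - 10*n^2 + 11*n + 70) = n - 5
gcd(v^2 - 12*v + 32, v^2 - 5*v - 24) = v - 8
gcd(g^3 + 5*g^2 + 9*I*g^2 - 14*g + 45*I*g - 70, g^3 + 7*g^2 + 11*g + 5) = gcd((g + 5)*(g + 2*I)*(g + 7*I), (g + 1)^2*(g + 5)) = g + 5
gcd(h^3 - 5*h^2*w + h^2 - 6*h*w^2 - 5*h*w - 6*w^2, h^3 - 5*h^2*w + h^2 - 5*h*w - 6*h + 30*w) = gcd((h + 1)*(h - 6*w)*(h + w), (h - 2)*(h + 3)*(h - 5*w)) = 1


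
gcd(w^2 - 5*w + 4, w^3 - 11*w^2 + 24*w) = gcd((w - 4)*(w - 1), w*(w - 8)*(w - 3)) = 1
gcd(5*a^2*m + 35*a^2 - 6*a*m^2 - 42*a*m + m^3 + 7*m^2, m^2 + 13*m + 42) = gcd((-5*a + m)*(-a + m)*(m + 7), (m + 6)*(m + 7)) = m + 7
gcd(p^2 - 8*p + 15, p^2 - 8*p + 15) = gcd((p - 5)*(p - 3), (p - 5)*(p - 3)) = p^2 - 8*p + 15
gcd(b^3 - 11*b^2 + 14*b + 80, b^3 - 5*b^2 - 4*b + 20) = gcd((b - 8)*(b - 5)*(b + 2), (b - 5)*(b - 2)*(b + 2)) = b^2 - 3*b - 10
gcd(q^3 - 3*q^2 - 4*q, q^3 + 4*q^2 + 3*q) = q^2 + q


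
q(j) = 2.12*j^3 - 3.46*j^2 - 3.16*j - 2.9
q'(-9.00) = 574.28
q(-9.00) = -1800.20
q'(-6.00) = 267.32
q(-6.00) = -566.42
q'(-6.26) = 289.39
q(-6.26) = -638.77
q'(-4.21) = 138.70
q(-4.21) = -209.11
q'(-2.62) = 58.63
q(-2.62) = -56.50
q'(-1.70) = 26.98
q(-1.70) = -17.94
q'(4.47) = 92.99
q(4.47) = 103.19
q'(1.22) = -2.14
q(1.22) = -8.06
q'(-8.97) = 570.64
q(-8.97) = -1783.03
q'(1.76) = 4.36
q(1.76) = -7.62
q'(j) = 6.36*j^2 - 6.92*j - 3.16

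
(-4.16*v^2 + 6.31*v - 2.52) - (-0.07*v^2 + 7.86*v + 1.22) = -4.09*v^2 - 1.55*v - 3.74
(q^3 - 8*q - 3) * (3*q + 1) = 3*q^4 + q^3 - 24*q^2 - 17*q - 3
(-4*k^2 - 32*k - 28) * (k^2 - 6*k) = -4*k^4 - 8*k^3 + 164*k^2 + 168*k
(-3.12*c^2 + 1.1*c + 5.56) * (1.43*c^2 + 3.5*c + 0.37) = -4.4616*c^4 - 9.347*c^3 + 10.6464*c^2 + 19.867*c + 2.0572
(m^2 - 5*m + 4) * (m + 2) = m^3 - 3*m^2 - 6*m + 8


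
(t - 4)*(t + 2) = t^2 - 2*t - 8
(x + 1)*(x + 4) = x^2 + 5*x + 4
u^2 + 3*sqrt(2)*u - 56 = (u - 4*sqrt(2))*(u + 7*sqrt(2))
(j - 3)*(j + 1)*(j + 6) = j^3 + 4*j^2 - 15*j - 18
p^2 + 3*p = p*(p + 3)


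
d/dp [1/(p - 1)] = -1/(p - 1)^2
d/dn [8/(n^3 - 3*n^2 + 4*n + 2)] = 8*(-3*n^2 + 6*n - 4)/(n^3 - 3*n^2 + 4*n + 2)^2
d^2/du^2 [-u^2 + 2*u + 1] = -2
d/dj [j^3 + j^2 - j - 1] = 3*j^2 + 2*j - 1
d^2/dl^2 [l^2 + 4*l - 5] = 2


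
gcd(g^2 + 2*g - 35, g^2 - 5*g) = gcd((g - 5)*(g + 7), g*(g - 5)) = g - 5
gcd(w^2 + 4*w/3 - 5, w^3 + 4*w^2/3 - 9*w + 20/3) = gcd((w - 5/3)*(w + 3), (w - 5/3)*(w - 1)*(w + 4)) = w - 5/3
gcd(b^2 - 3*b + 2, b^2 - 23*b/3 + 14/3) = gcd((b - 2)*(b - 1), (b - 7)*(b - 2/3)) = 1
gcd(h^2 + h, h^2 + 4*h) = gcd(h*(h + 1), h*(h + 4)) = h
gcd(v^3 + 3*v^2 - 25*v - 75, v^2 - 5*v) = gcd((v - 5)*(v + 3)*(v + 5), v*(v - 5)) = v - 5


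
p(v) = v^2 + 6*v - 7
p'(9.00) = 24.00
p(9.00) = 128.00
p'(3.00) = 12.00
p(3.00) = 20.00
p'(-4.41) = -2.82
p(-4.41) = -14.01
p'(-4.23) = -2.46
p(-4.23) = -14.49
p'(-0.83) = 4.34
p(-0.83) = -11.29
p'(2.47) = 10.94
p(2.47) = 13.92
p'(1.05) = 8.10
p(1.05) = 0.40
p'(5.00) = 16.00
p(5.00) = 48.00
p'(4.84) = 15.68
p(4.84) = 45.47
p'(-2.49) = 1.02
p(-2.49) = -15.74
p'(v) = 2*v + 6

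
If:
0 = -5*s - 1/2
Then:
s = -1/10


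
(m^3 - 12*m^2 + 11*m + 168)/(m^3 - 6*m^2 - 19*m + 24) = (m - 7)/(m - 1)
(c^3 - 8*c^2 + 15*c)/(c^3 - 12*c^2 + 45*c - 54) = c*(c - 5)/(c^2 - 9*c + 18)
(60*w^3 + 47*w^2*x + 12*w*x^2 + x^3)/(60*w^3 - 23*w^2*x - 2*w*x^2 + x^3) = (12*w^2 + 7*w*x + x^2)/(12*w^2 - 7*w*x + x^2)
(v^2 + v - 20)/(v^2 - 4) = (v^2 + v - 20)/(v^2 - 4)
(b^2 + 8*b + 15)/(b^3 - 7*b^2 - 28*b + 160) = (b + 3)/(b^2 - 12*b + 32)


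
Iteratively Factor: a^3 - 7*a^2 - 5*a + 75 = (a + 3)*(a^2 - 10*a + 25) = (a - 5)*(a + 3)*(a - 5)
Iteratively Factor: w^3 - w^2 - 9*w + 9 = (w + 3)*(w^2 - 4*w + 3) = (w - 3)*(w + 3)*(w - 1)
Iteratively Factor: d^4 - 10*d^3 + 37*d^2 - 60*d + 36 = (d - 3)*(d^3 - 7*d^2 + 16*d - 12) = (d - 3)*(d - 2)*(d^2 - 5*d + 6) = (d - 3)^2*(d - 2)*(d - 2)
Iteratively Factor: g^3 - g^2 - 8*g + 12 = (g - 2)*(g^2 + g - 6) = (g - 2)^2*(g + 3)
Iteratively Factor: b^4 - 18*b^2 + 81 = (b + 3)*(b^3 - 3*b^2 - 9*b + 27) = (b - 3)*(b + 3)*(b^2 - 9) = (b - 3)^2*(b + 3)*(b + 3)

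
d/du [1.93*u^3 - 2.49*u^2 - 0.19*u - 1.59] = 5.79*u^2 - 4.98*u - 0.19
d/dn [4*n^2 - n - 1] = 8*n - 1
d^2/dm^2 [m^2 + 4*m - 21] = 2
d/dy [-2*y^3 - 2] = -6*y^2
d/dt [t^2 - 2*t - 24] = 2*t - 2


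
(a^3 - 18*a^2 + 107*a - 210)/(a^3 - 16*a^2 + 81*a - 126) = (a - 5)/(a - 3)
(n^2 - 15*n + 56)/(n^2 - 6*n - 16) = (n - 7)/(n + 2)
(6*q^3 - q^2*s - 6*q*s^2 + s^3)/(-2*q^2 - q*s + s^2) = (-6*q^2 + 7*q*s - s^2)/(2*q - s)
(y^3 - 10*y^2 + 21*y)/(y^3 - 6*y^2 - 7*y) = (y - 3)/(y + 1)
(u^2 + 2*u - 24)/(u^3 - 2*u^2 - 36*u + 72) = (u - 4)/(u^2 - 8*u + 12)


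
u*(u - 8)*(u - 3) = u^3 - 11*u^2 + 24*u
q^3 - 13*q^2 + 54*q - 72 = (q - 6)*(q - 4)*(q - 3)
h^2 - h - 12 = (h - 4)*(h + 3)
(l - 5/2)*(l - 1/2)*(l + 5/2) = l^3 - l^2/2 - 25*l/4 + 25/8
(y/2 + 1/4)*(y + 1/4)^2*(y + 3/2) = y^4/2 + 5*y^3/4 + 29*y^2/32 + y/4 + 3/128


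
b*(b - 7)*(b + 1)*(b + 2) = b^4 - 4*b^3 - 19*b^2 - 14*b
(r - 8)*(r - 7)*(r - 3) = r^3 - 18*r^2 + 101*r - 168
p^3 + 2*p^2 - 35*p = p*(p - 5)*(p + 7)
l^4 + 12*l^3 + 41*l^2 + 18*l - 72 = (l - 1)*(l + 3)*(l + 4)*(l + 6)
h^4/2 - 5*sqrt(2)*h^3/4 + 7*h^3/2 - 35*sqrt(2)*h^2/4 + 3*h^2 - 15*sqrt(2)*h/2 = h*(h/2 + 1/2)*(h + 6)*(h - 5*sqrt(2)/2)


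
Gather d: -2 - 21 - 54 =-77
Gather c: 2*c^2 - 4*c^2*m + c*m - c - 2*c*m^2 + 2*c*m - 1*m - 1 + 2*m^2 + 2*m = c^2*(2 - 4*m) + c*(-2*m^2 + 3*m - 1) + 2*m^2 + m - 1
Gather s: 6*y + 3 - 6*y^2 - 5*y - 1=-6*y^2 + y + 2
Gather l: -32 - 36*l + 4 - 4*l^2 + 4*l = -4*l^2 - 32*l - 28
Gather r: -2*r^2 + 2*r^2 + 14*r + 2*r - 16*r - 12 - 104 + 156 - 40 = 0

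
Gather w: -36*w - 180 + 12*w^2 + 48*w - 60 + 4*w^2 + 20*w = 16*w^2 + 32*w - 240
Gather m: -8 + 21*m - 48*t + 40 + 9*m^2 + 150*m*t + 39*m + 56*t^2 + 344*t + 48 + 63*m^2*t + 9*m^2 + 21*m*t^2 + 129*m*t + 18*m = m^2*(63*t + 18) + m*(21*t^2 + 279*t + 78) + 56*t^2 + 296*t + 80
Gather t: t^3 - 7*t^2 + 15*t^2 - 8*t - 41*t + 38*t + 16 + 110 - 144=t^3 + 8*t^2 - 11*t - 18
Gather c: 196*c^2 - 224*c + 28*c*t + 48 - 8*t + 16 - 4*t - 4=196*c^2 + c*(28*t - 224) - 12*t + 60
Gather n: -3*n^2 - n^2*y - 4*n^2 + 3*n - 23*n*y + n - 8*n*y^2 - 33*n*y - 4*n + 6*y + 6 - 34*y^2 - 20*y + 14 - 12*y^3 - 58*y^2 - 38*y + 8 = n^2*(-y - 7) + n*(-8*y^2 - 56*y) - 12*y^3 - 92*y^2 - 52*y + 28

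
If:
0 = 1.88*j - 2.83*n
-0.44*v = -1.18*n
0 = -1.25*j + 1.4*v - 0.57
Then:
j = 0.46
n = 0.30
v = 0.82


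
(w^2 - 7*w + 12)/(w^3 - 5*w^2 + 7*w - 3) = (w - 4)/(w^2 - 2*w + 1)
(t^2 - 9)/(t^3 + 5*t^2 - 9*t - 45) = 1/(t + 5)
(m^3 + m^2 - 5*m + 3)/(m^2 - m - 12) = (m^2 - 2*m + 1)/(m - 4)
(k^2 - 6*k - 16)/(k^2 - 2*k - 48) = (k + 2)/(k + 6)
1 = 1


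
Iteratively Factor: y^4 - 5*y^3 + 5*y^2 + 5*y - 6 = (y + 1)*(y^3 - 6*y^2 + 11*y - 6) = (y - 3)*(y + 1)*(y^2 - 3*y + 2) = (y - 3)*(y - 1)*(y + 1)*(y - 2)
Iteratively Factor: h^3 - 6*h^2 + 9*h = (h)*(h^2 - 6*h + 9) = h*(h - 3)*(h - 3)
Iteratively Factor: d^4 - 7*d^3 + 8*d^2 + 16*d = (d)*(d^3 - 7*d^2 + 8*d + 16) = d*(d - 4)*(d^2 - 3*d - 4) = d*(d - 4)^2*(d + 1)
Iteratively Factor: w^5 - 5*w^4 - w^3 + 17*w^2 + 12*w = (w - 3)*(w^4 - 2*w^3 - 7*w^2 - 4*w) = (w - 4)*(w - 3)*(w^3 + 2*w^2 + w) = (w - 4)*(w - 3)*(w + 1)*(w^2 + w) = (w - 4)*(w - 3)*(w + 1)^2*(w)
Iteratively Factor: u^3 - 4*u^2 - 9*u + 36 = (u - 4)*(u^2 - 9) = (u - 4)*(u + 3)*(u - 3)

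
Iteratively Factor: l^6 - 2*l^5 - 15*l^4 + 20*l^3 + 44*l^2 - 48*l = (l - 2)*(l^5 - 15*l^3 - 10*l^2 + 24*l) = (l - 2)*(l + 2)*(l^4 - 2*l^3 - 11*l^2 + 12*l) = (l - 2)*(l - 1)*(l + 2)*(l^3 - l^2 - 12*l) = (l - 2)*(l - 1)*(l + 2)*(l + 3)*(l^2 - 4*l) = (l - 4)*(l - 2)*(l - 1)*(l + 2)*(l + 3)*(l)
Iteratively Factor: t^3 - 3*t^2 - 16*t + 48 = (t - 4)*(t^2 + t - 12) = (t - 4)*(t + 4)*(t - 3)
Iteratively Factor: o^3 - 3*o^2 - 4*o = (o - 4)*(o^2 + o) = o*(o - 4)*(o + 1)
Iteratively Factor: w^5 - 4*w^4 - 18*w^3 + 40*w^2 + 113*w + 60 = (w + 1)*(w^4 - 5*w^3 - 13*w^2 + 53*w + 60) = (w + 1)*(w + 3)*(w^3 - 8*w^2 + 11*w + 20) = (w - 5)*(w + 1)*(w + 3)*(w^2 - 3*w - 4) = (w - 5)*(w - 4)*(w + 1)*(w + 3)*(w + 1)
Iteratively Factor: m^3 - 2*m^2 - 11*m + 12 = (m - 4)*(m^2 + 2*m - 3) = (m - 4)*(m + 3)*(m - 1)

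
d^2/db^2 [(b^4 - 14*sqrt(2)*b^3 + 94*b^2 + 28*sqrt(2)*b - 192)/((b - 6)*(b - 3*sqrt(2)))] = 2*(b^6 - 18*b^5 - 9*sqrt(2)*b^5 + 162*b^4 + 162*sqrt(2)*b^4 - 1310*sqrt(2)*b^3 - 804*b^3 - 540*sqrt(2)*b^2 + 12384*b^2 - 25488*sqrt(2)*b + 432*b - 432*sqrt(2) + 56592)/(b^6 - 18*b^5 - 9*sqrt(2)*b^5 + 162*b^4 + 162*sqrt(2)*b^4 - 1026*sqrt(2)*b^3 - 1188*b^3 + 2916*sqrt(2)*b^2 + 5832*b^2 - 11664*b - 5832*sqrt(2)*b + 11664*sqrt(2))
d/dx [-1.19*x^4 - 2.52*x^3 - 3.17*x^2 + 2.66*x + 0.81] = -4.76*x^3 - 7.56*x^2 - 6.34*x + 2.66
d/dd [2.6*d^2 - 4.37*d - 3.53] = 5.2*d - 4.37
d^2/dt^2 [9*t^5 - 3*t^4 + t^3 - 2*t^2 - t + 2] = 180*t^3 - 36*t^2 + 6*t - 4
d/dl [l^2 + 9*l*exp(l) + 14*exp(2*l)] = 9*l*exp(l) + 2*l + 28*exp(2*l) + 9*exp(l)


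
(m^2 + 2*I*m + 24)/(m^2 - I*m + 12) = (m + 6*I)/(m + 3*I)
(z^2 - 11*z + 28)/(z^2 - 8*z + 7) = (z - 4)/(z - 1)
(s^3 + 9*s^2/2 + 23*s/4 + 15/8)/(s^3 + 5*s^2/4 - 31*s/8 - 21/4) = (4*s^2 + 12*s + 5)/(4*s^2 - s - 14)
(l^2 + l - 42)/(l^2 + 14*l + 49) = (l - 6)/(l + 7)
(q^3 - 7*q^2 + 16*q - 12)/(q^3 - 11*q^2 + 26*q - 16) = (q^2 - 5*q + 6)/(q^2 - 9*q + 8)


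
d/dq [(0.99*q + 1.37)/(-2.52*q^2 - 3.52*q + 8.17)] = (2.4948*q^2 + 6.9048*q + 12.9107)/(6.3504*q^4 + 17.7408*q^3 - 28.7864*q^2 - 57.5168*q + 66.7489)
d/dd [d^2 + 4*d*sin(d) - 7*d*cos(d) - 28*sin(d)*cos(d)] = 7*d*sin(d) + 4*d*cos(d) + 2*d + 4*sin(d) - 7*cos(d) - 28*cos(2*d)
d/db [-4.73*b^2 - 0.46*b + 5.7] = -9.46*b - 0.46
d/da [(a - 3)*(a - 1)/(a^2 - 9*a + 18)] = -5/(a^2 - 12*a + 36)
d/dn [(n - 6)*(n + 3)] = 2*n - 3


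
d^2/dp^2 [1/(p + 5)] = 2/(p + 5)^3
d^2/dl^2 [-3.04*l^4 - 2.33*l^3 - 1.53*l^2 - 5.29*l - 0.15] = -36.48*l^2 - 13.98*l - 3.06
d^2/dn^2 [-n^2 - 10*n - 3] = -2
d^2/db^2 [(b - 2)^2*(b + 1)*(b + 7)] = 12*b^2 + 24*b - 42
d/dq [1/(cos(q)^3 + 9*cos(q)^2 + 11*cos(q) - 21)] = (3*cos(q)^2 + 18*cos(q) + 11)*sin(q)/(cos(q)^3 + 9*cos(q)^2 + 11*cos(q) - 21)^2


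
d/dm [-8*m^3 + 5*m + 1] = 5 - 24*m^2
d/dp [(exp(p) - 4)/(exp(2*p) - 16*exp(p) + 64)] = -exp(2*p)/(exp(3*p) - 24*exp(2*p) + 192*exp(p) - 512)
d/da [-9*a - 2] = -9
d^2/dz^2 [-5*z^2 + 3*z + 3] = -10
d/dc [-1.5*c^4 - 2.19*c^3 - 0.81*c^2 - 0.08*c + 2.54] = -6.0*c^3 - 6.57*c^2 - 1.62*c - 0.08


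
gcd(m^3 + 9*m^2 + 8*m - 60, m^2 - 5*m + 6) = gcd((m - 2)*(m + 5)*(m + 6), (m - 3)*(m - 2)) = m - 2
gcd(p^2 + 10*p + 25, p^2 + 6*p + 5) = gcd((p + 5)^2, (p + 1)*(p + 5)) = p + 5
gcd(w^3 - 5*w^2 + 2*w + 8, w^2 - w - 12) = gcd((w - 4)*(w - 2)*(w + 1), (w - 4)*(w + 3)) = w - 4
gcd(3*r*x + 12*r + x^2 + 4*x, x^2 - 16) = x + 4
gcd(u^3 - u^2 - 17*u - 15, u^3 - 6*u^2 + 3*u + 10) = u^2 - 4*u - 5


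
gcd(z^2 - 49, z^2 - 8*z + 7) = z - 7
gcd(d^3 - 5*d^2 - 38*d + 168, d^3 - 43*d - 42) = d^2 - d - 42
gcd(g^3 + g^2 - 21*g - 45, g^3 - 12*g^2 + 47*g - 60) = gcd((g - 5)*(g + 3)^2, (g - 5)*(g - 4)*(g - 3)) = g - 5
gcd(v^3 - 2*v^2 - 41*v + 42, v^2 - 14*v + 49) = v - 7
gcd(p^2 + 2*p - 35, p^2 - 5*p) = p - 5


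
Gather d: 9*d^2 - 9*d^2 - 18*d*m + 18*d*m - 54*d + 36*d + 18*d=0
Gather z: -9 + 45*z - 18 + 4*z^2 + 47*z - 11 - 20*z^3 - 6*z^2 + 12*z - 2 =-20*z^3 - 2*z^2 + 104*z - 40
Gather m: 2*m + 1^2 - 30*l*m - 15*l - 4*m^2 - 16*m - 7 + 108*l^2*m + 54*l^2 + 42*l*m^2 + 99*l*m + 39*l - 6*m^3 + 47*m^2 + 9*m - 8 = 54*l^2 + 24*l - 6*m^3 + m^2*(42*l + 43) + m*(108*l^2 + 69*l - 5) - 14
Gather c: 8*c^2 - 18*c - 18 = 8*c^2 - 18*c - 18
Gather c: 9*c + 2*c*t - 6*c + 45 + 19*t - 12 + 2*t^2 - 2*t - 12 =c*(2*t + 3) + 2*t^2 + 17*t + 21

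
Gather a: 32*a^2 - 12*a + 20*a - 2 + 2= 32*a^2 + 8*a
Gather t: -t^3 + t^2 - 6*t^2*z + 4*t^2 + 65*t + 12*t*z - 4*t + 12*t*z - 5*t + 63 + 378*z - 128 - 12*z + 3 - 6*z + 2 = -t^3 + t^2*(5 - 6*z) + t*(24*z + 56) + 360*z - 60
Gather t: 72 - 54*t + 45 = 117 - 54*t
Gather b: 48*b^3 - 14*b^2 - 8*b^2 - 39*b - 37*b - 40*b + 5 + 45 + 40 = 48*b^3 - 22*b^2 - 116*b + 90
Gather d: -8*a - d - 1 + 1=-8*a - d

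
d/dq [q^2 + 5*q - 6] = 2*q + 5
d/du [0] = 0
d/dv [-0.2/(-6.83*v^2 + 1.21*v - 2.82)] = (0.242 - 2.732*v)/(6.83*v^2 - 1.21*v + 2.82)^2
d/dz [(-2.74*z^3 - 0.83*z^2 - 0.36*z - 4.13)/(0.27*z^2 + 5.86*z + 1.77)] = (-0.7398*z^4 - 32.1128*z^3 - 19.316*z^2 - 0.707999999999999*z + 23.5646)/(0.0729*z^4 + 3.1644*z^3 + 35.2954*z^2 + 20.7444*z + 3.1329)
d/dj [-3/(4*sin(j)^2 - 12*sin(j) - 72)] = 3*(2*sin(j) - 3)*cos(j)/(4*(sin(j) - 6)^2*(sin(j) + 3)^2)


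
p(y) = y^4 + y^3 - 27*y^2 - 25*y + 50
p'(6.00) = 623.00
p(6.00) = 440.00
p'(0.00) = -25.00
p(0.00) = 50.00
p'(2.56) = -76.47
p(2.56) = -131.22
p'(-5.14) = -211.37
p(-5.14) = 27.37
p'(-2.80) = 61.91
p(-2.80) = -52.17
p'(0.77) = -62.98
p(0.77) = 15.55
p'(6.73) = 966.74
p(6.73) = 1015.11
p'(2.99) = -52.72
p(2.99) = -159.48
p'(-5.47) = -294.53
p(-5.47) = 110.48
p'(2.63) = -73.50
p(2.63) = -136.47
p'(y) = 4*y^3 + 3*y^2 - 54*y - 25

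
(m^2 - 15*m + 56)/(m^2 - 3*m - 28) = (m - 8)/(m + 4)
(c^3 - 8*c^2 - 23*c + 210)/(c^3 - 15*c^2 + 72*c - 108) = (c^2 - 2*c - 35)/(c^2 - 9*c + 18)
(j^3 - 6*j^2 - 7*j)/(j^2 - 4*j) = (j^2 - 6*j - 7)/(j - 4)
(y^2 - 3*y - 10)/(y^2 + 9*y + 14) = (y - 5)/(y + 7)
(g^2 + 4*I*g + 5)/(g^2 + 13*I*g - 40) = (g - I)/(g + 8*I)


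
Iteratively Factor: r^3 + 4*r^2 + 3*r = (r)*(r^2 + 4*r + 3) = r*(r + 1)*(r + 3)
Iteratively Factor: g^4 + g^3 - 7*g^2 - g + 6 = (g + 1)*(g^3 - 7*g + 6) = (g - 1)*(g + 1)*(g^2 + g - 6) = (g - 2)*(g - 1)*(g + 1)*(g + 3)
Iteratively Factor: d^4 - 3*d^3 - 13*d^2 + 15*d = (d + 3)*(d^3 - 6*d^2 + 5*d) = (d - 5)*(d + 3)*(d^2 - d) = (d - 5)*(d - 1)*(d + 3)*(d)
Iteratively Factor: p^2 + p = (p + 1)*(p)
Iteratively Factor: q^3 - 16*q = (q + 4)*(q^2 - 4*q) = q*(q + 4)*(q - 4)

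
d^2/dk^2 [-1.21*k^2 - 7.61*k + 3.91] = -2.42000000000000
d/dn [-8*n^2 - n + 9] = -16*n - 1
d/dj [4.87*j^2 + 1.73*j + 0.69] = 9.74*j + 1.73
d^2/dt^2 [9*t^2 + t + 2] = 18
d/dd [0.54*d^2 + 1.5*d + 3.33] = 1.08*d + 1.5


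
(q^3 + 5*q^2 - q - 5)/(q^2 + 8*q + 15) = (q^2 - 1)/(q + 3)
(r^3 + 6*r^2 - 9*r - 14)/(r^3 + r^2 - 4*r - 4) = (r + 7)/(r + 2)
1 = 1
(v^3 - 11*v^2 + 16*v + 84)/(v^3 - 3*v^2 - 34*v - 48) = (v^2 - 13*v + 42)/(v^2 - 5*v - 24)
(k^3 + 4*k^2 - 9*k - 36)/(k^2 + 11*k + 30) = (k^3 + 4*k^2 - 9*k - 36)/(k^2 + 11*k + 30)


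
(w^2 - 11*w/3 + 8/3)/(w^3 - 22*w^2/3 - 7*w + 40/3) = (3*w - 8)/(3*w^2 - 19*w - 40)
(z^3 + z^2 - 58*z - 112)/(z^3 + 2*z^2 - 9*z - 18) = (z^2 - z - 56)/(z^2 - 9)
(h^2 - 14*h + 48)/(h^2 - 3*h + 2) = (h^2 - 14*h + 48)/(h^2 - 3*h + 2)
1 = 1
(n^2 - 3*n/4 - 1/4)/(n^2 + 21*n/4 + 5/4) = (n - 1)/(n + 5)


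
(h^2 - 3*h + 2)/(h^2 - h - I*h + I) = (h - 2)/(h - I)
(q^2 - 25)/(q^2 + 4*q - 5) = (q - 5)/(q - 1)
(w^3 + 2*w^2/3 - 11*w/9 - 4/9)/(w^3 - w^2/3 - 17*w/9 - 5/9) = (3*w^2 + w - 4)/(3*w^2 - 2*w - 5)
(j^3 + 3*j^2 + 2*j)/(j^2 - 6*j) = (j^2 + 3*j + 2)/(j - 6)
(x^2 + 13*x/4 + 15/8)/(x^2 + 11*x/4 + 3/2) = (x + 5/2)/(x + 2)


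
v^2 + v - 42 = (v - 6)*(v + 7)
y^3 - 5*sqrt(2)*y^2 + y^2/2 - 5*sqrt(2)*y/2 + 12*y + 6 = (y + 1/2)*(y - 3*sqrt(2))*(y - 2*sqrt(2))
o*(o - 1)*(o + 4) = o^3 + 3*o^2 - 4*o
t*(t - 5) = t^2 - 5*t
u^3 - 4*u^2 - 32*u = u*(u - 8)*(u + 4)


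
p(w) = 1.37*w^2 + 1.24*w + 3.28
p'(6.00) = 17.68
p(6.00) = 60.04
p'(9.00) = 25.90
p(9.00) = 125.41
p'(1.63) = 5.71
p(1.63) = 8.94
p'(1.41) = 5.10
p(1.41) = 7.75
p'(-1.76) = -3.58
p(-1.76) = 5.34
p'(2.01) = 6.75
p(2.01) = 11.31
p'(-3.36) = -7.97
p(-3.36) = 14.58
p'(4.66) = 14.01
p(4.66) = 38.81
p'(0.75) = 3.30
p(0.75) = 4.98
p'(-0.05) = 1.10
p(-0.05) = 3.22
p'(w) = 2.74*w + 1.24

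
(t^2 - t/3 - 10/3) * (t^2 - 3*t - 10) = t^4 - 10*t^3/3 - 37*t^2/3 + 40*t/3 + 100/3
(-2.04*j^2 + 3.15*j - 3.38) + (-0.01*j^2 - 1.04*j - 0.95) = -2.05*j^2 + 2.11*j - 4.33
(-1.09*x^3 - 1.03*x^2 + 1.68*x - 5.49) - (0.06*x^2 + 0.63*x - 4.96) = -1.09*x^3 - 1.09*x^2 + 1.05*x - 0.53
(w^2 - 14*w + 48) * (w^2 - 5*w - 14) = w^4 - 19*w^3 + 104*w^2 - 44*w - 672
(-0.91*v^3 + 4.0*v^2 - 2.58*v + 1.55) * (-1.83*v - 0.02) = 1.6653*v^4 - 7.3018*v^3 + 4.6414*v^2 - 2.7849*v - 0.031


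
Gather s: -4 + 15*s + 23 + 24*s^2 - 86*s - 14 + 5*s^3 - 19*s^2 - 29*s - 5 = 5*s^3 + 5*s^2 - 100*s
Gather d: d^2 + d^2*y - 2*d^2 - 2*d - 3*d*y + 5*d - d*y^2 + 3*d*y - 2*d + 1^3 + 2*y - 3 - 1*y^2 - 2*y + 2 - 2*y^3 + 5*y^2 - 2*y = d^2*(y - 1) + d*(1 - y^2) - 2*y^3 + 4*y^2 - 2*y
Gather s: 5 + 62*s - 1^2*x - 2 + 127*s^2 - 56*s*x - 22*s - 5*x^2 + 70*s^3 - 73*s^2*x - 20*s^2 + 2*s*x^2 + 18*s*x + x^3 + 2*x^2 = 70*s^3 + s^2*(107 - 73*x) + s*(2*x^2 - 38*x + 40) + x^3 - 3*x^2 - x + 3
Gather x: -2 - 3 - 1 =-6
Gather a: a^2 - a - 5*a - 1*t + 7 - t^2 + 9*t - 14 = a^2 - 6*a - t^2 + 8*t - 7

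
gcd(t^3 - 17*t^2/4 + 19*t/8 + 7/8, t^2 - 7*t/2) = t - 7/2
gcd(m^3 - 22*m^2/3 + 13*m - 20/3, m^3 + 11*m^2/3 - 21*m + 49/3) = m - 1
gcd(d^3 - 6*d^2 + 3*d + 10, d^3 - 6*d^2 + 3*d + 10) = d^3 - 6*d^2 + 3*d + 10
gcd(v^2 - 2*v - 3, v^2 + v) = v + 1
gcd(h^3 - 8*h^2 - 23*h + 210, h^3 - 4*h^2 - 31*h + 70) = h^2 - 2*h - 35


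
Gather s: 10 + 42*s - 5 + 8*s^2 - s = 8*s^2 + 41*s + 5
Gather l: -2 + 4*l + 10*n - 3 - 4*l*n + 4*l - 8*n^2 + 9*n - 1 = l*(8 - 4*n) - 8*n^2 + 19*n - 6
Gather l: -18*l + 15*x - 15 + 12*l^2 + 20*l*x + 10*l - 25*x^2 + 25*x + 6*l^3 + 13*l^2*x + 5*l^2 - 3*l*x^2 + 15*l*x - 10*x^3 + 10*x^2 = 6*l^3 + l^2*(13*x + 17) + l*(-3*x^2 + 35*x - 8) - 10*x^3 - 15*x^2 + 40*x - 15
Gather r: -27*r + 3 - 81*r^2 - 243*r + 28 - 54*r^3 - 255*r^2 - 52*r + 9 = -54*r^3 - 336*r^2 - 322*r + 40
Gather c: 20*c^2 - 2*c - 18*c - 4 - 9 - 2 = 20*c^2 - 20*c - 15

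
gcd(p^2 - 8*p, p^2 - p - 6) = 1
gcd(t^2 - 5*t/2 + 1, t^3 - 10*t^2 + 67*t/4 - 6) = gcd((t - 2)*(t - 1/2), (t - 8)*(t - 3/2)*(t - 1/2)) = t - 1/2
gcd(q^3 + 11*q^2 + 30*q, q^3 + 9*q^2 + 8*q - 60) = q^2 + 11*q + 30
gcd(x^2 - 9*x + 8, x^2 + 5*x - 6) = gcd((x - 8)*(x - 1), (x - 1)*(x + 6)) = x - 1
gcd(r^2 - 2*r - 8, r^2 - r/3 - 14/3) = r + 2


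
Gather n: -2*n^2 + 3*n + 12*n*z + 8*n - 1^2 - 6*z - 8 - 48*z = -2*n^2 + n*(12*z + 11) - 54*z - 9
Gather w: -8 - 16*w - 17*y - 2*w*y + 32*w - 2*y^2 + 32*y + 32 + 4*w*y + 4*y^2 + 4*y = w*(2*y + 16) + 2*y^2 + 19*y + 24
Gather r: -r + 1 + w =-r + w + 1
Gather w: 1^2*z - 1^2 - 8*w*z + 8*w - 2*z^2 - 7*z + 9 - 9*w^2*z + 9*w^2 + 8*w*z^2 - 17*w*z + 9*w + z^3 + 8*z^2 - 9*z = w^2*(9 - 9*z) + w*(8*z^2 - 25*z + 17) + z^3 + 6*z^2 - 15*z + 8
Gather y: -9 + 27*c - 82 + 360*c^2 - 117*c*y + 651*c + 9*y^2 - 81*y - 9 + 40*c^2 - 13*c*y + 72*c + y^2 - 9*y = 400*c^2 + 750*c + 10*y^2 + y*(-130*c - 90) - 100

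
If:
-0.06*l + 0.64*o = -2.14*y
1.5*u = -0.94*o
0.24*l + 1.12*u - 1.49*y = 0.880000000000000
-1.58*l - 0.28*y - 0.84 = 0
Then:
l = -0.74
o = -4.01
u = 2.51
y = 1.18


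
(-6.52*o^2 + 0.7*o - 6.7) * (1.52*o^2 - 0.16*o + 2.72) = -9.9104*o^4 + 2.1072*o^3 - 28.0304*o^2 + 2.976*o - 18.224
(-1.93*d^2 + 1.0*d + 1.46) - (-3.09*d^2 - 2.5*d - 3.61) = 1.16*d^2 + 3.5*d + 5.07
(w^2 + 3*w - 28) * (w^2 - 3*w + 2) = w^4 - 35*w^2 + 90*w - 56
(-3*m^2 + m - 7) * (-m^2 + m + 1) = 3*m^4 - 4*m^3 + 5*m^2 - 6*m - 7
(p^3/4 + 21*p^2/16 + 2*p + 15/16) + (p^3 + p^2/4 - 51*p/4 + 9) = 5*p^3/4 + 25*p^2/16 - 43*p/4 + 159/16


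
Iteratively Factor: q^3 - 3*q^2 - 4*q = (q + 1)*(q^2 - 4*q) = (q - 4)*(q + 1)*(q)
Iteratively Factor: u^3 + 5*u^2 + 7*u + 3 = (u + 1)*(u^2 + 4*u + 3) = (u + 1)^2*(u + 3)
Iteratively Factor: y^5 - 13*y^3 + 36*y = (y + 2)*(y^4 - 2*y^3 - 9*y^2 + 18*y) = y*(y + 2)*(y^3 - 2*y^2 - 9*y + 18) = y*(y + 2)*(y + 3)*(y^2 - 5*y + 6) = y*(y - 3)*(y + 2)*(y + 3)*(y - 2)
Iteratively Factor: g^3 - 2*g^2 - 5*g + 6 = (g + 2)*(g^2 - 4*g + 3) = (g - 1)*(g + 2)*(g - 3)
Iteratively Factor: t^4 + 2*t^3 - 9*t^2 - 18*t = (t + 2)*(t^3 - 9*t) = (t - 3)*(t + 2)*(t^2 + 3*t) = (t - 3)*(t + 2)*(t + 3)*(t)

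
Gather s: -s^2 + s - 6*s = -s^2 - 5*s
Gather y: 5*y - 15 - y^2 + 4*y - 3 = -y^2 + 9*y - 18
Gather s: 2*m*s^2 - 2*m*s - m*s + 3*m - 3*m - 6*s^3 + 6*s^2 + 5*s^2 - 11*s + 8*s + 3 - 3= -6*s^3 + s^2*(2*m + 11) + s*(-3*m - 3)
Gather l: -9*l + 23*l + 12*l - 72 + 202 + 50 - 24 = 26*l + 156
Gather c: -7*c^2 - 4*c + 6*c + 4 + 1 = -7*c^2 + 2*c + 5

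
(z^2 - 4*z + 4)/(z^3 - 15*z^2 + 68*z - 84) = (z - 2)/(z^2 - 13*z + 42)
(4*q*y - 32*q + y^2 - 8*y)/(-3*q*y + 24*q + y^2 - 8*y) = (4*q + y)/(-3*q + y)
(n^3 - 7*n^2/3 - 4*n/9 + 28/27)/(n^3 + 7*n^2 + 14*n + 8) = (27*n^3 - 63*n^2 - 12*n + 28)/(27*(n^3 + 7*n^2 + 14*n + 8))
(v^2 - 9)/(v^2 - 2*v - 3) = (v + 3)/(v + 1)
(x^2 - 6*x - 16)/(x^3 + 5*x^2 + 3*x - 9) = (x^2 - 6*x - 16)/(x^3 + 5*x^2 + 3*x - 9)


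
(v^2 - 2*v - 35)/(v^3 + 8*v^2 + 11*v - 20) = (v - 7)/(v^2 + 3*v - 4)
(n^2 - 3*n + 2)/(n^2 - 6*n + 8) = (n - 1)/(n - 4)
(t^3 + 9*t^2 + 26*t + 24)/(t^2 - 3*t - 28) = (t^2 + 5*t + 6)/(t - 7)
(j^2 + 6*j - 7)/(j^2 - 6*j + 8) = (j^2 + 6*j - 7)/(j^2 - 6*j + 8)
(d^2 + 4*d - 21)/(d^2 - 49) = (d - 3)/(d - 7)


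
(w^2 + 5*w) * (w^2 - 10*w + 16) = w^4 - 5*w^3 - 34*w^2 + 80*w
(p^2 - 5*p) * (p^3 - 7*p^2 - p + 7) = p^5 - 12*p^4 + 34*p^3 + 12*p^2 - 35*p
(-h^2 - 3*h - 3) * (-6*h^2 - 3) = 6*h^4 + 18*h^3 + 21*h^2 + 9*h + 9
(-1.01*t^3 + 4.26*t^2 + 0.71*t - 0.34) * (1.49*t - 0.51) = -1.5049*t^4 + 6.8625*t^3 - 1.1147*t^2 - 0.8687*t + 0.1734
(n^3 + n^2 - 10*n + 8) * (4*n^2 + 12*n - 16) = 4*n^5 + 16*n^4 - 44*n^3 - 104*n^2 + 256*n - 128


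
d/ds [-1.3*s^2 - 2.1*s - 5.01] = -2.6*s - 2.1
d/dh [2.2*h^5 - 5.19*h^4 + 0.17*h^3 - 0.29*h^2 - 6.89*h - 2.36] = 11.0*h^4 - 20.76*h^3 + 0.51*h^2 - 0.58*h - 6.89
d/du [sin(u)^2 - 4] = sin(2*u)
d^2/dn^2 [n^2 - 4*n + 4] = 2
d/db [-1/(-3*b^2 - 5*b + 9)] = (-6*b - 5)/(3*b^2 + 5*b - 9)^2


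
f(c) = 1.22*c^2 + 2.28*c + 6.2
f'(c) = 2.44*c + 2.28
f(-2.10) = 6.79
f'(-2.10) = -2.84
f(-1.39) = 5.39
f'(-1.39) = -1.11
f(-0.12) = 5.94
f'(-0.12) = 1.99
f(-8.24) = 70.25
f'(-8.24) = -17.83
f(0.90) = 9.24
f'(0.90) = 4.48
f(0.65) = 8.20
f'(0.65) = 3.87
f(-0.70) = 5.20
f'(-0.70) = 0.57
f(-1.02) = 5.14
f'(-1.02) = -0.21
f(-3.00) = 10.34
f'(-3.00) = -5.04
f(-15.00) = 246.50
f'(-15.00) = -34.32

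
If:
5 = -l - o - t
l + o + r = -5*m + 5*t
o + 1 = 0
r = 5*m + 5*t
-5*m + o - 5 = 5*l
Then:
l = -13/9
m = 11/45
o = -1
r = -104/9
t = -23/9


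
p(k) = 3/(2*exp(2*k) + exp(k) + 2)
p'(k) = 3*(-4*exp(2*k) - exp(k))/(2*exp(2*k) + exp(k) + 2)^2 = (-12*exp(k) - 3)*exp(k)/(2*exp(2*k) + exp(k) + 2)^2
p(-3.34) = 1.47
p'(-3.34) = -0.03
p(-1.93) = 1.37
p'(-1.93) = -0.14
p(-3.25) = 1.47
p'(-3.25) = -0.03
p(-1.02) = 1.14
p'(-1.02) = -0.38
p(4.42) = 0.00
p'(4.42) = -0.00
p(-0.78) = 1.04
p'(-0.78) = -0.47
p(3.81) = 0.00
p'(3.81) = -0.00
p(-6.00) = 1.50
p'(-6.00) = -0.00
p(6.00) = 0.00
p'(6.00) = 0.00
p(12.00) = 0.00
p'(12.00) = 0.00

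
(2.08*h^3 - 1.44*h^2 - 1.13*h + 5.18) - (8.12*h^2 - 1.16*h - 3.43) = 2.08*h^3 - 9.56*h^2 + 0.03*h + 8.61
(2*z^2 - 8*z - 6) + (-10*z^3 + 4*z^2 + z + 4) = -10*z^3 + 6*z^2 - 7*z - 2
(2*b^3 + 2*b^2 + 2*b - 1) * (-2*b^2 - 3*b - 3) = -4*b^5 - 10*b^4 - 16*b^3 - 10*b^2 - 3*b + 3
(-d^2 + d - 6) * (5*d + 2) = -5*d^3 + 3*d^2 - 28*d - 12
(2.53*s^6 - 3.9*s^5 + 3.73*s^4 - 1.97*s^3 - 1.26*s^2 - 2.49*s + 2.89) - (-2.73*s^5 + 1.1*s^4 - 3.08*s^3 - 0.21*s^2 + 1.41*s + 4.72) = 2.53*s^6 - 1.17*s^5 + 2.63*s^4 + 1.11*s^3 - 1.05*s^2 - 3.9*s - 1.83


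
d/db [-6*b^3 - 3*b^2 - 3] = 6*b*(-3*b - 1)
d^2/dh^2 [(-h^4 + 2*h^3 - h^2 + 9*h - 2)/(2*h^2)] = (-h^4 + 9*h - 6)/h^4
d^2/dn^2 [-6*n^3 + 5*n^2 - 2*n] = 10 - 36*n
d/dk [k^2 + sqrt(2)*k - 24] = 2*k + sqrt(2)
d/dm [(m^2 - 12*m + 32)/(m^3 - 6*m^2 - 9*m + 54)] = (-m^4 + 24*m^3 - 177*m^2 + 492*m - 360)/(m^6 - 12*m^5 + 18*m^4 + 216*m^3 - 567*m^2 - 972*m + 2916)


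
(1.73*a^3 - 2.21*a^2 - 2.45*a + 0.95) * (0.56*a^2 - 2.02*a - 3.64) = 0.9688*a^5 - 4.7322*a^4 - 3.205*a^3 + 13.5254*a^2 + 6.999*a - 3.458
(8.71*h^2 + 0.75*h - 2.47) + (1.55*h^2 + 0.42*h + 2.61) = 10.26*h^2 + 1.17*h + 0.14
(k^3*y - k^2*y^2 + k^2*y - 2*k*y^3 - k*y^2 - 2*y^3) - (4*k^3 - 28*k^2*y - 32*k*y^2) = k^3*y - 4*k^3 - k^2*y^2 + 29*k^2*y - 2*k*y^3 + 31*k*y^2 - 2*y^3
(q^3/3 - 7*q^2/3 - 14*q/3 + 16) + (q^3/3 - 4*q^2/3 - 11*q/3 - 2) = 2*q^3/3 - 11*q^2/3 - 25*q/3 + 14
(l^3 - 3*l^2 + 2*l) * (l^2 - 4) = l^5 - 3*l^4 - 2*l^3 + 12*l^2 - 8*l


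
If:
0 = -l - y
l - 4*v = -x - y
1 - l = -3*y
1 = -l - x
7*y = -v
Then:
No Solution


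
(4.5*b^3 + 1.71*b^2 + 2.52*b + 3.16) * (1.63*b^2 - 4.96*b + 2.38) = 7.335*b^5 - 19.5327*b^4 + 6.336*b^3 - 3.2786*b^2 - 9.676*b + 7.5208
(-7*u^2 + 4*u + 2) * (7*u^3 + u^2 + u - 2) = -49*u^5 + 21*u^4 + 11*u^3 + 20*u^2 - 6*u - 4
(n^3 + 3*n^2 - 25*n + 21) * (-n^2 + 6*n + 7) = -n^5 + 3*n^4 + 50*n^3 - 150*n^2 - 49*n + 147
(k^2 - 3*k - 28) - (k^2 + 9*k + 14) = -12*k - 42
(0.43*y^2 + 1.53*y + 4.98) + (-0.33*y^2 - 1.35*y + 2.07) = 0.1*y^2 + 0.18*y + 7.05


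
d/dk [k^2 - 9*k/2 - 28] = 2*k - 9/2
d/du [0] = 0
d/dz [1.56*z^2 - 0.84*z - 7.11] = 3.12*z - 0.84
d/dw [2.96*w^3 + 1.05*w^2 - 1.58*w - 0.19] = 8.88*w^2 + 2.1*w - 1.58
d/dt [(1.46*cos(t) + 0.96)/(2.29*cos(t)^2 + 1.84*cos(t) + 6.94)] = (3.3434*cos(t)^2 + 4.3968*cos(t) - 8.366)*sin(t)/(5.2441*cos(t)^4 + 8.4272*cos(t)^3 + 35.1708*cos(t)^2 + 25.5392*cos(t) + 48.1636)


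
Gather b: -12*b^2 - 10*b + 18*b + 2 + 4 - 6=-12*b^2 + 8*b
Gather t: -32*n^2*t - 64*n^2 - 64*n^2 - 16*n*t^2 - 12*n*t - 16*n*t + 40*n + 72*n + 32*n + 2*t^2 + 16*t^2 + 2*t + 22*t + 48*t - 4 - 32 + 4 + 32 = -128*n^2 + 144*n + t^2*(18 - 16*n) + t*(-32*n^2 - 28*n + 72)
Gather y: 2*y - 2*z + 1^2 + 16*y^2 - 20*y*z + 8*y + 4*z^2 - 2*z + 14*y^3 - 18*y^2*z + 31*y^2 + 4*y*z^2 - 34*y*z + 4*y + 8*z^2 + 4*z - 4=14*y^3 + y^2*(47 - 18*z) + y*(4*z^2 - 54*z + 14) + 12*z^2 - 3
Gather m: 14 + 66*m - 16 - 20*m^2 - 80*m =-20*m^2 - 14*m - 2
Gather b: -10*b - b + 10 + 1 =11 - 11*b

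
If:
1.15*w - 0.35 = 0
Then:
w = 0.30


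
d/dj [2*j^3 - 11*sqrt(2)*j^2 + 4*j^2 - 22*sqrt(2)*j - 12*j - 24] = 6*j^2 - 22*sqrt(2)*j + 8*j - 22*sqrt(2) - 12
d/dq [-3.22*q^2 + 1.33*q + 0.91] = 1.33 - 6.44*q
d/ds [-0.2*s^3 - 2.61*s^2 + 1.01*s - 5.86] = -0.6*s^2 - 5.22*s + 1.01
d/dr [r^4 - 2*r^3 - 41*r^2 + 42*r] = 4*r^3 - 6*r^2 - 82*r + 42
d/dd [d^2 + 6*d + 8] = 2*d + 6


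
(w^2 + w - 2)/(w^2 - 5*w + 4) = (w + 2)/(w - 4)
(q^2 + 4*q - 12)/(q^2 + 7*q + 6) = (q - 2)/(q + 1)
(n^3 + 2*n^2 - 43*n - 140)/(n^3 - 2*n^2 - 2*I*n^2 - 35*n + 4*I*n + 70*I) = (n + 4)/(n - 2*I)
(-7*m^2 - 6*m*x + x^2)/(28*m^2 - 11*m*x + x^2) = (m + x)/(-4*m + x)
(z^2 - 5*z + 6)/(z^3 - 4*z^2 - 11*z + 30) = (z - 3)/(z^2 - 2*z - 15)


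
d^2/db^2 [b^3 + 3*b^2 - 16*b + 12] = 6*b + 6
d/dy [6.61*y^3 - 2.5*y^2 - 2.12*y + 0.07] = 19.83*y^2 - 5.0*y - 2.12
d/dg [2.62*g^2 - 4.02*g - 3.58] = 5.24*g - 4.02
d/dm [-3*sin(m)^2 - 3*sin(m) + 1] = -3*sin(2*m) - 3*cos(m)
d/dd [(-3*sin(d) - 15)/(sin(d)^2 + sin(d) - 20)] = 3*cos(d)/(sin(d) - 4)^2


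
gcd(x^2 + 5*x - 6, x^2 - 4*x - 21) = 1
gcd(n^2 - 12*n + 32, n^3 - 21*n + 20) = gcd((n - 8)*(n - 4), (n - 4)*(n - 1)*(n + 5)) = n - 4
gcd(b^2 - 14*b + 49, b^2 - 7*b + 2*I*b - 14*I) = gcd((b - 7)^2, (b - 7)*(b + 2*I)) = b - 7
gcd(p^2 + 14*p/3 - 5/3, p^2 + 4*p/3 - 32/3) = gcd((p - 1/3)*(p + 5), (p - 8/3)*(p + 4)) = 1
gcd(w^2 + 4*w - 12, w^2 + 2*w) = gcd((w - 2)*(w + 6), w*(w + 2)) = 1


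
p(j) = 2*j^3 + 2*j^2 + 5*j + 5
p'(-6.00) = 197.00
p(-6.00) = -385.00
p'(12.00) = 917.00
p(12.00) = 3809.00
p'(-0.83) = 5.81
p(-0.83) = 1.08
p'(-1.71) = 15.70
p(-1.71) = -7.70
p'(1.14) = 17.36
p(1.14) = 16.26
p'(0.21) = 6.10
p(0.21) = 6.16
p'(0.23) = 6.24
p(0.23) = 6.28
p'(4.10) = 122.26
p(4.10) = 196.96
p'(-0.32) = 4.33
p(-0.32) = 3.54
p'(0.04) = 5.17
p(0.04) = 5.20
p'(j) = 6*j^2 + 4*j + 5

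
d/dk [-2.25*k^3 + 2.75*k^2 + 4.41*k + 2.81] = -6.75*k^2 + 5.5*k + 4.41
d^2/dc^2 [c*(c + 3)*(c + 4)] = 6*c + 14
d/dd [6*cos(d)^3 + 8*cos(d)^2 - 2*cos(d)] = 2*(-9*cos(d)^2 - 8*cos(d) + 1)*sin(d)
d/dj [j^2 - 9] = 2*j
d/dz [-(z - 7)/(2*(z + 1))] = -4/(z^2 + 2*z + 1)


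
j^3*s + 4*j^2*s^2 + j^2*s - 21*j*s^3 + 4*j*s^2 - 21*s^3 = (j - 3*s)*(j + 7*s)*(j*s + s)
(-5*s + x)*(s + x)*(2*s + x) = -10*s^3 - 13*s^2*x - 2*s*x^2 + x^3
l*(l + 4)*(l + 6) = l^3 + 10*l^2 + 24*l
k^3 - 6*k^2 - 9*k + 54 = (k - 6)*(k - 3)*(k + 3)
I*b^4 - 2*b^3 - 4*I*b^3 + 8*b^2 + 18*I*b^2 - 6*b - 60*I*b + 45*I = (b - 3)*(b - 3*I)*(b + 5*I)*(I*b - I)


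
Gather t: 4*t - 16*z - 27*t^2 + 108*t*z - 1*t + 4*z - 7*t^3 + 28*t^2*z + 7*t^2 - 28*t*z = -7*t^3 + t^2*(28*z - 20) + t*(80*z + 3) - 12*z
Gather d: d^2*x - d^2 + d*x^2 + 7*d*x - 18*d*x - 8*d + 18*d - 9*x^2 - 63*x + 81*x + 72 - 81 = d^2*(x - 1) + d*(x^2 - 11*x + 10) - 9*x^2 + 18*x - 9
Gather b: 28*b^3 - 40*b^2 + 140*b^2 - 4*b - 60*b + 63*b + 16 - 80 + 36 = 28*b^3 + 100*b^2 - b - 28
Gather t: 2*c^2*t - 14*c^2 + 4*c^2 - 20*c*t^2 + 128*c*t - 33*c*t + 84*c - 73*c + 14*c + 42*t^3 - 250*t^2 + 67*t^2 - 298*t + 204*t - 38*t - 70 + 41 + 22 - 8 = -10*c^2 + 25*c + 42*t^3 + t^2*(-20*c - 183) + t*(2*c^2 + 95*c - 132) - 15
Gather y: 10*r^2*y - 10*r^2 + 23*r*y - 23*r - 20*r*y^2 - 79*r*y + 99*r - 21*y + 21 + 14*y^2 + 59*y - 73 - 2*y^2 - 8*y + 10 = -10*r^2 + 76*r + y^2*(12 - 20*r) + y*(10*r^2 - 56*r + 30) - 42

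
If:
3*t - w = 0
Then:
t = w/3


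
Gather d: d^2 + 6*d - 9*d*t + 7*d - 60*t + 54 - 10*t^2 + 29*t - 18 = d^2 + d*(13 - 9*t) - 10*t^2 - 31*t + 36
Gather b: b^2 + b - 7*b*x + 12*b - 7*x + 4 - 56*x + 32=b^2 + b*(13 - 7*x) - 63*x + 36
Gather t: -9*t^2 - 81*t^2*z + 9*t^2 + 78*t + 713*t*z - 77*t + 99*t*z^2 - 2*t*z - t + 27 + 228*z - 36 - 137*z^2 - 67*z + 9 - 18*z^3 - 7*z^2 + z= -81*t^2*z + t*(99*z^2 + 711*z) - 18*z^3 - 144*z^2 + 162*z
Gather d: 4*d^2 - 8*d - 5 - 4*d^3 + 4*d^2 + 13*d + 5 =-4*d^3 + 8*d^2 + 5*d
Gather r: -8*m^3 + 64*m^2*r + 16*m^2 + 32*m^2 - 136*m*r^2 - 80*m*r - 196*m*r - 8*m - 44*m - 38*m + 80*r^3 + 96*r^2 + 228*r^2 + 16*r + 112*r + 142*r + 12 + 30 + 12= -8*m^3 + 48*m^2 - 90*m + 80*r^3 + r^2*(324 - 136*m) + r*(64*m^2 - 276*m + 270) + 54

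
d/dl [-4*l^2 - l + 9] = -8*l - 1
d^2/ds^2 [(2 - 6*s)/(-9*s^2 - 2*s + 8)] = 4*(3*(1 - 27*s)*(9*s^2 + 2*s - 8) + 4*(3*s - 1)*(9*s + 1)^2)/(9*s^2 + 2*s - 8)^3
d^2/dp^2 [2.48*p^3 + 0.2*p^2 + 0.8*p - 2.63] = 14.88*p + 0.4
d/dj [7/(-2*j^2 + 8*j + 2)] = 7*(j - 2)/(-j^2 + 4*j + 1)^2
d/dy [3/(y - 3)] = -3/(y - 3)^2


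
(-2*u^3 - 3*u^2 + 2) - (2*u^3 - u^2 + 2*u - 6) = -4*u^3 - 2*u^2 - 2*u + 8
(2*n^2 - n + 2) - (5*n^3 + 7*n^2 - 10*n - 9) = -5*n^3 - 5*n^2 + 9*n + 11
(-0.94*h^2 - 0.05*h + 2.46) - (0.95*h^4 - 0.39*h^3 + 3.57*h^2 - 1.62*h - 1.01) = -0.95*h^4 + 0.39*h^3 - 4.51*h^2 + 1.57*h + 3.47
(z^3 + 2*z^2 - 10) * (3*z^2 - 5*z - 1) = 3*z^5 + z^4 - 11*z^3 - 32*z^2 + 50*z + 10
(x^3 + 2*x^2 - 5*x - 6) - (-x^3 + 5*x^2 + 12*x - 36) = 2*x^3 - 3*x^2 - 17*x + 30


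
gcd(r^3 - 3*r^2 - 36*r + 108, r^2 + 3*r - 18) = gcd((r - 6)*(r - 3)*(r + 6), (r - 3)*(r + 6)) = r^2 + 3*r - 18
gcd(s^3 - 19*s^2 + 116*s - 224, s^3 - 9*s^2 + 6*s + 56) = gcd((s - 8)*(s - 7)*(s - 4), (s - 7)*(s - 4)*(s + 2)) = s^2 - 11*s + 28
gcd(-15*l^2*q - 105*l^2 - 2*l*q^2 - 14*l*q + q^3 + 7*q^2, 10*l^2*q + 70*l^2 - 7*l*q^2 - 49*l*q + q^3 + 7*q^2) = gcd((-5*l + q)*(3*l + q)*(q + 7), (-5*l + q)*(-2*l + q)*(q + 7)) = -5*l*q - 35*l + q^2 + 7*q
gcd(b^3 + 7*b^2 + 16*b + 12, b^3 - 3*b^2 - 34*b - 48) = b^2 + 5*b + 6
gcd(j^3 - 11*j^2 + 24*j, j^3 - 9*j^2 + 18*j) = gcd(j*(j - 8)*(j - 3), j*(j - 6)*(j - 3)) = j^2 - 3*j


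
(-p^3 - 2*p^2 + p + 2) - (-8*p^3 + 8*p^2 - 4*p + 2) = 7*p^3 - 10*p^2 + 5*p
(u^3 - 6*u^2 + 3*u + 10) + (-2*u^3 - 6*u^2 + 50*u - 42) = -u^3 - 12*u^2 + 53*u - 32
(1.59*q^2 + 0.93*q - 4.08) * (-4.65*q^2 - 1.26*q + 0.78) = -7.3935*q^4 - 6.3279*q^3 + 19.0404*q^2 + 5.8662*q - 3.1824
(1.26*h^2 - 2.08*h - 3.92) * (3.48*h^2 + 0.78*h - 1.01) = 4.3848*h^4 - 6.2556*h^3 - 16.5366*h^2 - 0.9568*h + 3.9592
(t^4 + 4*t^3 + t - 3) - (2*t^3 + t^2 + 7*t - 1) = t^4 + 2*t^3 - t^2 - 6*t - 2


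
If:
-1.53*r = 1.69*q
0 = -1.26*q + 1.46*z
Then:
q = 1.15873015873016*z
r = -1.27990455441436*z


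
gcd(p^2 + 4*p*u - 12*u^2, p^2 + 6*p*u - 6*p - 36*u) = p + 6*u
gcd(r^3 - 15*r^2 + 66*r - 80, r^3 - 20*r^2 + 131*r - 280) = r^2 - 13*r + 40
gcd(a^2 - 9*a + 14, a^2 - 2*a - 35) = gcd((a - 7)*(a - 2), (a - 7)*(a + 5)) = a - 7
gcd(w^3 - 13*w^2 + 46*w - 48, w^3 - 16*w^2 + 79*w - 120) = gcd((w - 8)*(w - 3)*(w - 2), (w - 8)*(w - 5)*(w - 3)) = w^2 - 11*w + 24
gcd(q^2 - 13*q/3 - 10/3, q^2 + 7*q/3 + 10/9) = q + 2/3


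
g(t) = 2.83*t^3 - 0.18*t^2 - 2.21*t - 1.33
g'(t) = 8.49*t^2 - 0.36*t - 2.21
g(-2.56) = -44.33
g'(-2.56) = 54.35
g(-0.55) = -0.64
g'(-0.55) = 0.56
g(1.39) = 2.85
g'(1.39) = 13.69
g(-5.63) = -499.62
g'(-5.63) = 268.92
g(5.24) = 389.32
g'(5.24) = 229.02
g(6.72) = 834.49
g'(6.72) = 378.77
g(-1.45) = -7.13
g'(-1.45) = 16.16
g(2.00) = 16.17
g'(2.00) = 31.03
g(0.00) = -1.33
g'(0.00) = -2.21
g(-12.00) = -4890.97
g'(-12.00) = 1224.67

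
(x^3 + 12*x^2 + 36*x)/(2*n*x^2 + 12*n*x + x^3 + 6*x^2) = (x + 6)/(2*n + x)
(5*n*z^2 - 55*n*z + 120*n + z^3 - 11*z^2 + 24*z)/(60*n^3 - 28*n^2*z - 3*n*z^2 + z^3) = (z^2 - 11*z + 24)/(12*n^2 - 8*n*z + z^2)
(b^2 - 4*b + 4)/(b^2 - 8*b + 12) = (b - 2)/(b - 6)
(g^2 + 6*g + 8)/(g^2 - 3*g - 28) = (g + 2)/(g - 7)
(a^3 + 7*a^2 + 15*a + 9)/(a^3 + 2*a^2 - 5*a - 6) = (a + 3)/(a - 2)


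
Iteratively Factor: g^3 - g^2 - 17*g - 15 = (g - 5)*(g^2 + 4*g + 3) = (g - 5)*(g + 3)*(g + 1)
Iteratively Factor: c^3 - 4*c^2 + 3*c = (c - 1)*(c^2 - 3*c) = c*(c - 1)*(c - 3)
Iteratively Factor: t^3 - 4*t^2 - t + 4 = (t + 1)*(t^2 - 5*t + 4) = (t - 4)*(t + 1)*(t - 1)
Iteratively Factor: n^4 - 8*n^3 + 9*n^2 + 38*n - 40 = (n + 2)*(n^3 - 10*n^2 + 29*n - 20) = (n - 4)*(n + 2)*(n^2 - 6*n + 5) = (n - 4)*(n - 1)*(n + 2)*(n - 5)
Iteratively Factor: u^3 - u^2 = (u)*(u^2 - u) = u^2*(u - 1)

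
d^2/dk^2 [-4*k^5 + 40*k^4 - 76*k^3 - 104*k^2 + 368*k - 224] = -80*k^3 + 480*k^2 - 456*k - 208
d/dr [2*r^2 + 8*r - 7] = 4*r + 8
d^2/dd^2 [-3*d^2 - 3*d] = -6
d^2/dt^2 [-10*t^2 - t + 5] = -20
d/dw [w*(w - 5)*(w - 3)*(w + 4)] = 4*w^3 - 12*w^2 - 34*w + 60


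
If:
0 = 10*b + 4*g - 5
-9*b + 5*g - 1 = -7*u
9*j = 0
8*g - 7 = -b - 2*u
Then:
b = 7/60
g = 23/24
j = 0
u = -47/120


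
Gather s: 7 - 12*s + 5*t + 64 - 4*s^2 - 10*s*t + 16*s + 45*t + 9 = -4*s^2 + s*(4 - 10*t) + 50*t + 80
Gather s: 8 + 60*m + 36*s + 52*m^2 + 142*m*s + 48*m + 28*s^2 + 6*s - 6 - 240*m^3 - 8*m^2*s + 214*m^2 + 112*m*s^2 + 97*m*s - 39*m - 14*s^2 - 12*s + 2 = -240*m^3 + 266*m^2 + 69*m + s^2*(112*m + 14) + s*(-8*m^2 + 239*m + 30) + 4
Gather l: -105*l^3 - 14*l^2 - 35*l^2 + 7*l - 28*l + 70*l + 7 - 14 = -105*l^3 - 49*l^2 + 49*l - 7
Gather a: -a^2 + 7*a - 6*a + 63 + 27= -a^2 + a + 90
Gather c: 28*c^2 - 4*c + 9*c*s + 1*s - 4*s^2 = 28*c^2 + c*(9*s - 4) - 4*s^2 + s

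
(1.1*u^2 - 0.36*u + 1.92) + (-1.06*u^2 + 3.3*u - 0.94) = 0.04*u^2 + 2.94*u + 0.98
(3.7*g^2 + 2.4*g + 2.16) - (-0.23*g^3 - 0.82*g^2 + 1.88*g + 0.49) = 0.23*g^3 + 4.52*g^2 + 0.52*g + 1.67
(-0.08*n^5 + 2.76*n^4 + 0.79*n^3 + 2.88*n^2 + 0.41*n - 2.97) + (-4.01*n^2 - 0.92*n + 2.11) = -0.08*n^5 + 2.76*n^4 + 0.79*n^3 - 1.13*n^2 - 0.51*n - 0.86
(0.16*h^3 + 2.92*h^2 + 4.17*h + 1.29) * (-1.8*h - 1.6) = -0.288*h^4 - 5.512*h^3 - 12.178*h^2 - 8.994*h - 2.064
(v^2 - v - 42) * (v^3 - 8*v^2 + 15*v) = v^5 - 9*v^4 - 19*v^3 + 321*v^2 - 630*v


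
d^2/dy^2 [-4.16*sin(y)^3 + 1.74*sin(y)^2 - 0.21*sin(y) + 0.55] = 37.44*sin(y)^3 - 6.96*sin(y)^2 - 24.75*sin(y) + 3.48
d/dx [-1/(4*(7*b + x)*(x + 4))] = (7*b + 2*x + 4)/(4*(7*b + x)^2*(x + 4)^2)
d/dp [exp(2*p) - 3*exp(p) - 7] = (2*exp(p) - 3)*exp(p)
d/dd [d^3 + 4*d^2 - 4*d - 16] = 3*d^2 + 8*d - 4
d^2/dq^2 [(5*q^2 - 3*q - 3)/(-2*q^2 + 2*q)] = (-2*q^3 + 9*q^2 - 9*q + 3)/(q^3*(q^3 - 3*q^2 + 3*q - 1))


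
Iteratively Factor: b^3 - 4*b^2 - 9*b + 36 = (b - 4)*(b^2 - 9) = (b - 4)*(b + 3)*(b - 3)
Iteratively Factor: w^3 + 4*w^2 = (w)*(w^2 + 4*w) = w*(w + 4)*(w)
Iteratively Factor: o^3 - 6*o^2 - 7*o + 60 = (o - 5)*(o^2 - o - 12) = (o - 5)*(o - 4)*(o + 3)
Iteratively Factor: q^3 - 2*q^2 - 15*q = (q + 3)*(q^2 - 5*q) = (q - 5)*(q + 3)*(q)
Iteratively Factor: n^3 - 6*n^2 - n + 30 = (n - 5)*(n^2 - n - 6) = (n - 5)*(n + 2)*(n - 3)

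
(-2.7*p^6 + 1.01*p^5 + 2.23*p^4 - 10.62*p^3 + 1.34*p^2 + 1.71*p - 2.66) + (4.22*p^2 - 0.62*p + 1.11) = -2.7*p^6 + 1.01*p^5 + 2.23*p^4 - 10.62*p^3 + 5.56*p^2 + 1.09*p - 1.55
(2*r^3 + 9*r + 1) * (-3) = -6*r^3 - 27*r - 3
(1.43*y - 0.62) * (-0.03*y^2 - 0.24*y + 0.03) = -0.0429*y^3 - 0.3246*y^2 + 0.1917*y - 0.0186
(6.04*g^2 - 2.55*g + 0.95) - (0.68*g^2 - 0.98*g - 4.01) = 5.36*g^2 - 1.57*g + 4.96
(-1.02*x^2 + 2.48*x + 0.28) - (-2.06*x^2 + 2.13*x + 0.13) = 1.04*x^2 + 0.35*x + 0.15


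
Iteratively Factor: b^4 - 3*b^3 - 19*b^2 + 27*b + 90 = (b + 3)*(b^3 - 6*b^2 - b + 30) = (b + 2)*(b + 3)*(b^2 - 8*b + 15) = (b - 5)*(b + 2)*(b + 3)*(b - 3)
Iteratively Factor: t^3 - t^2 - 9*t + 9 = (t - 3)*(t^2 + 2*t - 3) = (t - 3)*(t + 3)*(t - 1)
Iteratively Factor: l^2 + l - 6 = (l - 2)*(l + 3)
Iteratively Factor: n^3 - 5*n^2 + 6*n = (n - 2)*(n^2 - 3*n) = n*(n - 2)*(n - 3)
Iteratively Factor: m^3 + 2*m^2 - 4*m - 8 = (m - 2)*(m^2 + 4*m + 4) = (m - 2)*(m + 2)*(m + 2)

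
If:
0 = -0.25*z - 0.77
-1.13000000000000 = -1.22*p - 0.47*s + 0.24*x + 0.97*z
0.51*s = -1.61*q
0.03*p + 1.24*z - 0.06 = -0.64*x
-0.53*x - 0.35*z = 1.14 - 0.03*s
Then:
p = -61.40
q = -50.68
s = 160.00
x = 8.94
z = -3.08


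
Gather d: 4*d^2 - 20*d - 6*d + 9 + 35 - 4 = 4*d^2 - 26*d + 40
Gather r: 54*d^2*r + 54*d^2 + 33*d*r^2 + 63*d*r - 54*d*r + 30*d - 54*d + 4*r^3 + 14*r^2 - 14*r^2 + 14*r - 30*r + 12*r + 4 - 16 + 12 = 54*d^2 + 33*d*r^2 - 24*d + 4*r^3 + r*(54*d^2 + 9*d - 4)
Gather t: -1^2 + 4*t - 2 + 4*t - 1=8*t - 4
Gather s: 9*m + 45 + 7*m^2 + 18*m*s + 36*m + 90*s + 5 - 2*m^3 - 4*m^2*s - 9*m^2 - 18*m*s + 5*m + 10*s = -2*m^3 - 2*m^2 + 50*m + s*(100 - 4*m^2) + 50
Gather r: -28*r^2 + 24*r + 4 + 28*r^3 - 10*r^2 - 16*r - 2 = 28*r^3 - 38*r^2 + 8*r + 2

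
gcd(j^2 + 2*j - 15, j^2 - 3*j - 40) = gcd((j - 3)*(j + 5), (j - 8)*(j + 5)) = j + 5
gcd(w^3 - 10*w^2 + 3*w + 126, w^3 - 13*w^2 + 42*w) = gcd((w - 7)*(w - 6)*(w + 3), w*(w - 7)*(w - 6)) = w^2 - 13*w + 42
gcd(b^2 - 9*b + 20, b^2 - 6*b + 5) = b - 5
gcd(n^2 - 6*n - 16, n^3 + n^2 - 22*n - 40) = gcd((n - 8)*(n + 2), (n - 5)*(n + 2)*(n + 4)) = n + 2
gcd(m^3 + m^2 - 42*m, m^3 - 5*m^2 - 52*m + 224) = m + 7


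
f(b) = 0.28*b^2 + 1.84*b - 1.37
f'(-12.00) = -4.88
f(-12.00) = 16.87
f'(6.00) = 5.20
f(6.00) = 19.75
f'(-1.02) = 1.27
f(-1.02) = -2.96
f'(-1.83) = 0.82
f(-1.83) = -3.80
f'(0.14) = 1.92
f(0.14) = -1.11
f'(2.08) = 3.00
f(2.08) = 3.67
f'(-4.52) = -0.69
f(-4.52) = -3.97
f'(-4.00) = -0.40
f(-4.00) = -4.25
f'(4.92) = 4.60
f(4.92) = 14.46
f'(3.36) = 3.72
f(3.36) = 7.97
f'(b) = 0.56*b + 1.84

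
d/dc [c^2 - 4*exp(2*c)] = 2*c - 8*exp(2*c)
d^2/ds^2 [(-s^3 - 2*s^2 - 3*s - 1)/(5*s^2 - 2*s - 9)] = 2*(-144*s^3 - 399*s^2 - 618*s - 157)/(125*s^6 - 150*s^5 - 615*s^4 + 532*s^3 + 1107*s^2 - 486*s - 729)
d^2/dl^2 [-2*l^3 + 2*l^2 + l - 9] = 4 - 12*l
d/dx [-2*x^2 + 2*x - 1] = 2 - 4*x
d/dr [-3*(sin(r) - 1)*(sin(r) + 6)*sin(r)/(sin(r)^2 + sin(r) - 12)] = 3*(-sin(r)^4 - 2*sin(r)^3 + 25*sin(r)^2 + 120*sin(r) - 72)*cos(r)/((sin(r) - 3)^2*(sin(r) + 4)^2)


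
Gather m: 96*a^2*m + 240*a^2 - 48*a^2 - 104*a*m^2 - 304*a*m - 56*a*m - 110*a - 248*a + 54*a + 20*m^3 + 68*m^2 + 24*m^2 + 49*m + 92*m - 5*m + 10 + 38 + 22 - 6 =192*a^2 - 304*a + 20*m^3 + m^2*(92 - 104*a) + m*(96*a^2 - 360*a + 136) + 64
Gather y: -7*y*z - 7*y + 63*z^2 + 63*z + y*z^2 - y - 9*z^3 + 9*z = y*(z^2 - 7*z - 8) - 9*z^3 + 63*z^2 + 72*z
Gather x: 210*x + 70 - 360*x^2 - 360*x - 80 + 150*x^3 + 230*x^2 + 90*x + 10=150*x^3 - 130*x^2 - 60*x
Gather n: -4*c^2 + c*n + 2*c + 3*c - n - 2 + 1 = -4*c^2 + 5*c + n*(c - 1) - 1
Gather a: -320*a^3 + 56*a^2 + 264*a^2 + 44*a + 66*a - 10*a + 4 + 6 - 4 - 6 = -320*a^3 + 320*a^2 + 100*a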